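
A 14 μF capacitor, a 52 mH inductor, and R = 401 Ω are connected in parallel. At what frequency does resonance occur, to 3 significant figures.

ω₀ = 1/√(LC) = 1/√(0.052 × 1.4e-05) = 1172 rad/s
f₀ = ω₀/(2π) = 187 Hz

187 Hz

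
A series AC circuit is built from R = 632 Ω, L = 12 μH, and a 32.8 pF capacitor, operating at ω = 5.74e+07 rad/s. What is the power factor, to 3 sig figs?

X_L = ωL = 689 Ω
X_C = 1/(ωC) = 531 Ω
Net reactance X = X_L − X_C = 158 Ω
Z = 632 + j158 Ω
|Z| = √(632² + 158²) = 651 Ω
∠Z = arctan(158/632) = 14.0°
cos φ = cos(14.0°) = 0.970

0.970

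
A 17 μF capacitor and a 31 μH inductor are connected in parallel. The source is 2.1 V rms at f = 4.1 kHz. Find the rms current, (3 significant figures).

ω = 2πf = 25760 rad/s
X_L = ωL = 0.799 Ω
X_C = 1/(ωC) = 2.28 Ω
Parallel: admittances add. Y = 1/(jωL) + jωC
Y = (0 − j0.814) S
|Y| = 0.814 S → |Z| = 1/|Y| = 1.23 Ω, ∠Z = −∠Y = 90.0°
I = V/|Z| = 2.1/1.23 = 1.71 A

1.71 A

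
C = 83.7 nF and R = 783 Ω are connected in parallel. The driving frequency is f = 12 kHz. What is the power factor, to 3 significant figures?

0.198

ω = 2πf = 75400 rad/s
X_C = 1/(ωC) = 158 Ω
Parallel: admittances add. Y = 1/R + jωC
Y = (0.00128 + j0.00631) S
|Y| = 0.00644 S → |Z| = 1/|Y| = 155 Ω, ∠Z = −∠Y = -78.6°
cos φ = cos(-78.6°) = 0.198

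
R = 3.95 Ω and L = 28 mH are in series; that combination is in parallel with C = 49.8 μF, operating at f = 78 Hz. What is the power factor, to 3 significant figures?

ω = 2πf = 490.1 rad/s
X_L = ωL = 13.7 Ω
X_C = 1/(ωC) = 41.0 Ω
Branch 1 (R+jX_L): Z₁ = 3.95 + j13.7 Ω, |Z₁| = 14.3 Ω
Branch 2 (−jX_C): Z₂ = −j41.0 Ω
Parallel: Z = Z₁Z₂/(Z₁+Z₂), |Z| = 21.2 Ω, ∠Z = 65.7°
cos φ = cos(65.7°) = 0.412

0.412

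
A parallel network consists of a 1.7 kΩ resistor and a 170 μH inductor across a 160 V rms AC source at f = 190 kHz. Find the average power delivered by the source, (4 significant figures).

ω = 2πf = 1.194e+06 rad/s
X_L = ωL = 202.9 Ω
Parallel: admittances add. Y = 1/R + 1/(jωL)
Y = (0.0005882 − j0.004927) S
|Y| = 0.004962 S → |Z| = 1/|Y| = 201.5 Ω, ∠Z = −∠Y = 83.19°
I = V/|Z| = 794.0 mA
P = VI cos φ = 160 × 0.7940 × cos(83.19°) = 15.06 W

15.06 W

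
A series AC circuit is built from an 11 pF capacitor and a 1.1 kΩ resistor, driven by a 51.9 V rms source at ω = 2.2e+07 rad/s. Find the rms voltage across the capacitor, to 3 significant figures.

50.2 V

X_C = 1/(ωC) = 4130 Ω
Z = 1100 − j4130 Ω
|Z| = √(1100² + 4130²) = 4280 Ω
I = V/|Z| = 12.1 mA
V_C = I·|Z_C| = 0.0121 × 4130 = 50.2 V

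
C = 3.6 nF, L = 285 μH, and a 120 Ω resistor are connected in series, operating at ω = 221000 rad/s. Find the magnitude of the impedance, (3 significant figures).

X_L = ωL = 63.0 Ω
X_C = 1/(ωC) = 1260 Ω
Net reactance X = X_L − X_C = -1190 Ω
Z = 120 − j1190 Ω
|Z| = √(120² + 1190²) = 1200 Ω

1200 Ω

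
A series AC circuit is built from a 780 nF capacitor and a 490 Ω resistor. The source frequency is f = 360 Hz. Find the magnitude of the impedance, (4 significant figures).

ω = 2πf = 2262 rad/s
X_C = 1/(ωC) = 566.8 Ω
Z = 490.0 − j566.8 Ω
|Z| = √(490.0² + 566.8²) = 749.2 Ω

749.2 Ω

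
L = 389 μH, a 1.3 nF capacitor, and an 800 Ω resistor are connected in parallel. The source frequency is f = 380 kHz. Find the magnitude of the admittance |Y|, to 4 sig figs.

ω = 2πf = 2.388e+06 rad/s
X_L = ωL = 928.8 Ω
X_C = 1/(ωC) = 322.2 Ω
Parallel: admittances add. Y = 1/R + 1/(jωL) + jωC
Y = (0.001250 + j0.002027) S
|Y| = 0.002382 S → |Z| = 1/|Y| = 419.9 Ω, ∠Z = −∠Y = -58.34°

2.382 mS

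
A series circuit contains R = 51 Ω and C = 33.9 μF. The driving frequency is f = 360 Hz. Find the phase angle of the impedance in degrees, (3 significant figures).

-14.3°

ω = 2πf = 2262 rad/s
X_C = 1/(ωC) = 13.0 Ω
Z = 51.0 − j13.0 Ω
|Z| = √(51.0² + 13.0²) = 52.6 Ω
∠Z = arctan(-13.0/51.0) = -14.3°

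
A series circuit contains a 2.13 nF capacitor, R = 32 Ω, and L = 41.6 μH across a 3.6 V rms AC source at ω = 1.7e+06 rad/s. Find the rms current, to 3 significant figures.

17.3 mA

X_L = ωL = 70.7 Ω
X_C = 1/(ωC) = 276 Ω
Net reactance X = X_L − X_C = -205 Ω
Z = 32.0 − j205 Ω
|Z| = √(32.0² + 205²) = 208 Ω
I = V/|Z| = 3.6/208 = 17.3 mA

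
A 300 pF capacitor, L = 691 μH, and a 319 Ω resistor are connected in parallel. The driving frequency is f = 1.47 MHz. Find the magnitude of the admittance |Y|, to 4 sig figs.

4.082 mS

ω = 2πf = 9.236e+06 rad/s
X_L = ωL = 6382 Ω
X_C = 1/(ωC) = 360.9 Ω
Parallel: admittances add. Y = 1/R + 1/(jωL) + jωC
Y = (0.003135 + j0.002614) S
|Y| = 0.004082 S → |Z| = 1/|Y| = 245.0 Ω, ∠Z = −∠Y = -39.83°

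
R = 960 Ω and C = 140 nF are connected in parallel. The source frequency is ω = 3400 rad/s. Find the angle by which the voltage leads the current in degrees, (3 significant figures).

-24.6°

X_C = 1/(ωC) = 2100 Ω
Parallel: admittances add. Y = 1/R + jωC
Y = (0.00104 + j0.000476) S
|Y| = 0.00115 S → |Z| = 1/|Y| = 873 Ω, ∠Z = −∠Y = -24.6°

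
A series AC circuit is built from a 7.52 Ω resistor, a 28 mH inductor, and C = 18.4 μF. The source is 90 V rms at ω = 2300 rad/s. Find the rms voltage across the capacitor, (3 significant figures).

51.3 V

X_L = ωL = 64.4 Ω
X_C = 1/(ωC) = 23.6 Ω
Net reactance X = X_L − X_C = 40.8 Ω
Z = 7.52 + j40.8 Ω
|Z| = √(7.52² + 40.8²) = 41.5 Ω
I = V/|Z| = 2.17 A
V_C = I·|Z_C| = 2.17 × 23.6 = 51.3 V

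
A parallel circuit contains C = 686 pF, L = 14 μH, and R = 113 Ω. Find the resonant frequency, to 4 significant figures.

ω₀ = 1/√(LC) = 1/√(1.4e-05 × 6.86e-10) = 1.02e+07 rad/s
f₀ = ω₀/(2π) = 1.624 MHz

1.624 MHz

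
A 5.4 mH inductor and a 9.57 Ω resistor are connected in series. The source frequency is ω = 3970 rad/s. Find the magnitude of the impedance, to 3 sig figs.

23.5 Ω

X_L = ωL = 21.4 Ω
Z = 9.57 + j21.4 Ω
|Z| = √(9.57² + 21.4²) = 23.5 Ω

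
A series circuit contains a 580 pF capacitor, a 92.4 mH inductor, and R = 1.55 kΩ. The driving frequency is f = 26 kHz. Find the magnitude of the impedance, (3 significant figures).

4800 Ω

ω = 2πf = 163400 rad/s
X_L = ωL = 15100 Ω
X_C = 1/(ωC) = 10600 Ω
Net reactance X = X_L − X_C = 4540 Ω
Z = 1550 + j4540 Ω
|Z| = √(1550² + 4540²) = 4800 Ω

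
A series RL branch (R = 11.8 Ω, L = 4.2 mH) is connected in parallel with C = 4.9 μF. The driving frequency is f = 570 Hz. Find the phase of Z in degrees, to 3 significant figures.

ω = 2πf = 3581 rad/s
X_L = ωL = 15.0 Ω
X_C = 1/(ωC) = 57.0 Ω
Branch 1 (R+jX_L): Z₁ = 11.8 + j15.0 Ω, |Z₁| = 19.1 Ω
Branch 2 (−jX_C): Z₂ = −j57.0 Ω
Parallel: Z = Z₁Z₂/(Z₁+Z₂), |Z| = 25.0 Ω, ∠Z = 36.2°

36.2°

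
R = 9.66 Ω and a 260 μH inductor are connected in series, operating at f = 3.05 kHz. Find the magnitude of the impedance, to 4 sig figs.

10.87 Ω

ω = 2πf = 19160 rad/s
X_L = ωL = 4.983 Ω
Z = 9.660 + j4.983 Ω
|Z| = √(9.660² + 4.983²) = 10.87 Ω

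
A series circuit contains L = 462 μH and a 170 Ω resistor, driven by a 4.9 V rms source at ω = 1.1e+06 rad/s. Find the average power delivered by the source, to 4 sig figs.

X_L = ωL = 508.2 Ω
Z = 170.0 + j508.2 Ω
|Z| = √(170.0² + 508.2²) = 535.9 Ω
∠Z = arctan(508.2/170.0) = 71.50°
I = V/|Z| = 9.144 mA
P = VI cos φ = 4.9 × 0.009144 × cos(71.50°) = 14.21 mW

14.21 mW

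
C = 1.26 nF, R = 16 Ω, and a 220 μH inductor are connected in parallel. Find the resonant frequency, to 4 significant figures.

302.3 kHz

ω₀ = 1/√(LC) = 1/√(0.00022 × 1.26e-09) = 1.899e+06 rad/s
f₀ = ω₀/(2π) = 302.3 kHz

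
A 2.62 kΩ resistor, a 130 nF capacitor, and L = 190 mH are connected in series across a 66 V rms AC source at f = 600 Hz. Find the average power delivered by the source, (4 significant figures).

1.324 W

ω = 2πf = 3770 rad/s
X_L = ωL = 716.3 Ω
X_C = 1/(ωC) = 2040 Ω
Net reactance X = X_L − X_C = -1324 Ω
Z = 2620 − j1324 Ω
|Z| = √(2620² + 1324²) = 2936 Ω
∠Z = arctan(-1324/2620) = -26.81°
I = V/|Z| = 22.48 mA
P = VI cos φ = 66 × 0.02248 × cos(-26.81°) = 1.324 W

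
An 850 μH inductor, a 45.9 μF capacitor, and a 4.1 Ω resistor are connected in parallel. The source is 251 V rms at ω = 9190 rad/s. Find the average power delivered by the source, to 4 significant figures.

15.37 kW

X_L = ωL = 7.811 Ω
X_C = 1/(ωC) = 2.371 Ω
Parallel: admittances add. Y = 1/R + 1/(jωL) + jωC
Y = (0.2439 + j0.2938) S
|Y| = 0.3819 S → |Z| = 1/|Y| = 2.619 Ω, ∠Z = −∠Y = -50.30°
I = V/|Z| = 95.84 A
P = VI cos φ = 251 × 95.84 × cos(-50.30°) = 15.37 kW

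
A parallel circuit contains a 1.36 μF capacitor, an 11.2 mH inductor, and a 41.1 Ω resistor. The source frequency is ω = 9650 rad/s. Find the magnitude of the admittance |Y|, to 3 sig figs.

24.6 mS

X_L = ωL = 108 Ω
X_C = 1/(ωC) = 76.2 Ω
Parallel: admittances add. Y = 1/R + 1/(jωL) + jωC
Y = (0.0243 + j0.00387) S
|Y| = 0.0246 S → |Z| = 1/|Y| = 40.6 Ω, ∠Z = −∠Y = -9.04°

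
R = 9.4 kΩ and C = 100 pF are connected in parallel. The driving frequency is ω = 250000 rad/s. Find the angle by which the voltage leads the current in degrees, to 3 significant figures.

X_C = 1/(ωC) = 40000 Ω
Parallel: admittances add. Y = 1/R + jωC
Y = (0.000106 + j2.5e-05) S
|Y| = 0.000109 S → |Z| = 1/|Y| = 9150 Ω, ∠Z = −∠Y = -13.2°

-13.2°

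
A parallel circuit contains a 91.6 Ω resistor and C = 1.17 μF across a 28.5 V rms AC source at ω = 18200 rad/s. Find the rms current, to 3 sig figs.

X_C = 1/(ωC) = 47.0 Ω
Parallel: admittances add. Y = 1/R + jωC
Y = (0.0109 + j0.0213) S
|Y| = 0.0239 S → |Z| = 1/|Y| = 41.8 Ω, ∠Z = −∠Y = -62.9°
I = V/|Z| = 28.5/41.8 = 682 mA

682 mA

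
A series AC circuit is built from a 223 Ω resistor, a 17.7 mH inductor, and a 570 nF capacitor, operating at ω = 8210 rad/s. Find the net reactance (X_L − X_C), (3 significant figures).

-68.4 Ω

X_L = ωL = 145 Ω
X_C = 1/(ωC) = 214 Ω
X = 145 − 214 = -68.4 Ω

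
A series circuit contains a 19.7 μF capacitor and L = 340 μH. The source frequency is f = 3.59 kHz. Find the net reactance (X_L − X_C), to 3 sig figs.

ω = 2πf = 22560 rad/s
X_L = ωL = 7.67 Ω
X_C = 1/(ωC) = 2.25 Ω
X = 7.67 − 2.25 = 5.42 Ω

5.42 Ω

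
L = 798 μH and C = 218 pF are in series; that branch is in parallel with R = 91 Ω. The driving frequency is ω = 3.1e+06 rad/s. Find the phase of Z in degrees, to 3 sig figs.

X_L = ωL = 2470 Ω
X_C = 1/(ωC) = 1480 Ω
Branch 1: Z₁ = R = 91.0 Ω
Branch 2 (series LC): Z₂ = j(X_L − X_C) = j994 Ω
Parallel: Z = Z₁Z₂/(Z₁+Z₂), |Z| = 90.6 Ω, ∠Z = 5.23°

5.23°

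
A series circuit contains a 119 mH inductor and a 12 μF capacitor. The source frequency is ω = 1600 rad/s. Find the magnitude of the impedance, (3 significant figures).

138 Ω

X_L = ωL = 190 Ω
X_C = 1/(ωC) = 52.1 Ω
Net reactance X = X_L − X_C = 138 Ω
Z = j138 Ω
|Z| = √(0² + 138²) = 138 Ω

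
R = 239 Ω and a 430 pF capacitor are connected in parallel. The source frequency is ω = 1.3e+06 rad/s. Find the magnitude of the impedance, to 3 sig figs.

X_C = 1/(ωC) = 1790 Ω
Parallel: admittances add. Y = 1/R + jωC
Y = (0.00418 + j0.000559) S
|Y| = 0.00422 S → |Z| = 1/|Y| = 237 Ω, ∠Z = −∠Y = -7.61°

237 Ω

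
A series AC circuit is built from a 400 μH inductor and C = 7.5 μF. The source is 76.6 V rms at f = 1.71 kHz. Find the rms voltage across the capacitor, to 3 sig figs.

117 V

ω = 2πf = 10740 rad/s
X_L = ωL = 4.30 Ω
X_C = 1/(ωC) = 12.4 Ω
Net reactance X = X_L − X_C = -8.11 Ω
Z = − j8.11 Ω
|Z| = √(0² + 8.11²) = 8.11 Ω
I = V/|Z| = 9.44 A
V_C = I·|Z_C| = 9.44 × 12.4 = 117 V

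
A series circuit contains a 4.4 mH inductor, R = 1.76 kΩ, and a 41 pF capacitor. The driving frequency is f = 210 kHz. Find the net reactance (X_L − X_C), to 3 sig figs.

-12700 Ω

ω = 2πf = 1.319e+06 rad/s
X_L = ωL = 5810 Ω
X_C = 1/(ωC) = 18500 Ω
X = 5810 − 18500 = -12700 Ω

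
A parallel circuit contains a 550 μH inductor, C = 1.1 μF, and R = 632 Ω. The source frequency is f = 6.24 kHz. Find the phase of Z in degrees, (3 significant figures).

ω = 2πf = 39210 rad/s
X_L = ωL = 21.6 Ω
X_C = 1/(ωC) = 23.2 Ω
Parallel: admittances add. Y = 1/R + 1/(jωL) + jωC
Y = (0.00158 − j0.00325) S
|Y| = 0.00361 S → |Z| = 1/|Y| = 277 Ω, ∠Z = −∠Y = 64.0°

64.0°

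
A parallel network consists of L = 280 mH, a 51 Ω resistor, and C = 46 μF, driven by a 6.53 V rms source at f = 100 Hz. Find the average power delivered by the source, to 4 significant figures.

ω = 2πf = 628.3 rad/s
X_L = ωL = 175.9 Ω
X_C = 1/(ωC) = 34.60 Ω
Parallel: admittances add. Y = 1/R + 1/(jωL) + jωC
Y = (0.01961 + j0.02322) S
|Y| = 0.03039 S → |Z| = 1/|Y| = 32.91 Ω, ∠Z = −∠Y = -49.82°
I = V/|Z| = 198.4 mA
P = VI cos φ = 6.53 × 0.1984 × cos(-49.82°) = 836.1 mW

836.1 mW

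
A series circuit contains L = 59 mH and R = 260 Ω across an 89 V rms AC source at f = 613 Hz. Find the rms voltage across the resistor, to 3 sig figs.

67.0 V

ω = 2πf = 3852 rad/s
X_L = ωL = 227 Ω
Z = 260 + j227 Ω
|Z| = √(260² + 227²) = 345 Ω
I = V/|Z| = 258 mA
V_R = I·|Z_R| = 0.258 × 260 = 67.0 V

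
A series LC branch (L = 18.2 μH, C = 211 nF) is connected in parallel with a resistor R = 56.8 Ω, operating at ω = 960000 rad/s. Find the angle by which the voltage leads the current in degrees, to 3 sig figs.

X_L = ωL = 17.5 Ω
X_C = 1/(ωC) = 4.94 Ω
Branch 1: Z₁ = R = 56.8 Ω
Branch 2 (series LC): Z₂ = j(X_L − X_C) = j12.5 Ω
Parallel: Z = Z₁Z₂/(Z₁+Z₂), |Z| = 12.2 Ω, ∠Z = 77.6°

77.6°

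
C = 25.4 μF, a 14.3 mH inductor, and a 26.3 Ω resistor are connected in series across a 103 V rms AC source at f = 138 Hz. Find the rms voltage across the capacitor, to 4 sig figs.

ω = 2πf = 867.1 rad/s
X_L = ωL = 12.40 Ω
X_C = 1/(ωC) = 45.41 Ω
Net reactance X = X_L − X_C = -33.01 Ω
Z = 26.30 − j33.01 Ω
|Z| = √(26.30² + 33.01²) = 42.20 Ω
I = V/|Z| = 2.441 A
V_C = I·|Z_C| = 2.441 × 45.41 = 110.8 V

110.8 V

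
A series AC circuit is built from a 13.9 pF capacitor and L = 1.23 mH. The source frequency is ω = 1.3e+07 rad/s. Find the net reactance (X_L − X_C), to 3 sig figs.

10500 Ω

X_L = ωL = 16000 Ω
X_C = 1/(ωC) = 5530 Ω
X = 16000 − 5530 = 10500 Ω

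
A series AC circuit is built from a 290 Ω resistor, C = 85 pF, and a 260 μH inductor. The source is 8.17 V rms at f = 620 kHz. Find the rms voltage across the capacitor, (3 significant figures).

12.2 V

ω = 2πf = 3.896e+06 rad/s
X_L = ωL = 1010 Ω
X_C = 1/(ωC) = 3020 Ω
Net reactance X = X_L − X_C = -2010 Ω
Z = 290 − j2010 Ω
|Z| = √(290² + 2010²) = 2030 Ω
I = V/|Z| = 4.03 mA
V_C = I·|Z_C| = 0.00403 × 3020 = 12.2 V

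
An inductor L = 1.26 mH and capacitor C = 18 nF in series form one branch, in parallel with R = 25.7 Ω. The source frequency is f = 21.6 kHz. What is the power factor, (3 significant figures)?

ω = 2πf = 135700 rad/s
X_L = ωL = 171 Ω
X_C = 1/(ωC) = 409 Ω
Branch 1: Z₁ = R = 25.7 Ω
Branch 2 (series LC): Z₂ = j(X_L − X_C) = −j238 Ω
Parallel: Z = Z₁Z₂/(Z₁+Z₂), |Z| = 25.6 Ω, ∠Z = -6.15°
cos φ = cos(-6.15°) = 0.994

0.994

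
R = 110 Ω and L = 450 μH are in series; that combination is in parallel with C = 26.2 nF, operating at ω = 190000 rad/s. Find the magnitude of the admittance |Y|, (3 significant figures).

5.70 mS

X_L = ωL = 85.5 Ω
X_C = 1/(ωC) = 201 Ω
Branch 1 (R+jX_L): Z₁ = 110 + j85.5 Ω, |Z₁| = 139 Ω
Branch 2 (−jX_C): Z₂ = −j201 Ω
Parallel: Z = Z₁Z₂/(Z₁+Z₂), |Z| = 176 Ω, ∠Z = -5.77°
|Y| = 1/|Z| = 5.70 mS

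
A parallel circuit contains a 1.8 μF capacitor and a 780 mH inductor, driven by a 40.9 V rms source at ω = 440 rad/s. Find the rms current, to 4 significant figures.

86.78 mA

X_L = ωL = 343.2 Ω
X_C = 1/(ωC) = 1263 Ω
Parallel: admittances add. Y = 1/(jωL) + jωC
Y = (0 − j0.002122) S
|Y| = 0.002122 S → |Z| = 1/|Y| = 471.3 Ω, ∠Z = −∠Y = 90.00°
I = V/|Z| = 40.9/471.3 = 86.78 mA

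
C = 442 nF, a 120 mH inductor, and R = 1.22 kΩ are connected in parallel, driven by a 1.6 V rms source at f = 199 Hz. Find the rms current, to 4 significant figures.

ω = 2πf = 1250 rad/s
X_L = ωL = 150.0 Ω
X_C = 1/(ωC) = 1809 Ω
Parallel: admittances add. Y = 1/R + 1/(jωL) + jωC
Y = (0.0008197 − j0.006112) S
|Y| = 0.006167 S → |Z| = 1/|Y| = 162.2 Ω, ∠Z = −∠Y = 82.36°
I = V/|Z| = 1.6/162.2 = 9.867 mA

9.867 mA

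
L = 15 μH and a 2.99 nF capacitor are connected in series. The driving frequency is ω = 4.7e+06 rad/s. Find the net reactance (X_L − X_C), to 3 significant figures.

-0.659 Ω

X_L = ωL = 70.5 Ω
X_C = 1/(ωC) = 71.2 Ω
X = 70.5 − 71.2 = -0.659 Ω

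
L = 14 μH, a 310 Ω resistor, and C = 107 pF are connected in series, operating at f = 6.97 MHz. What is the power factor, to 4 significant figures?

0.6129

ω = 2πf = 4.379e+07 rad/s
X_L = ωL = 613.1 Ω
X_C = 1/(ωC) = 213.4 Ω
Net reactance X = X_L − X_C = 399.7 Ω
Z = 310.0 + j399.7 Ω
|Z| = √(310.0² + 399.7²) = 505.8 Ω
∠Z = arctan(399.7/310.0) = 52.20°
cos φ = cos(52.20°) = 0.6129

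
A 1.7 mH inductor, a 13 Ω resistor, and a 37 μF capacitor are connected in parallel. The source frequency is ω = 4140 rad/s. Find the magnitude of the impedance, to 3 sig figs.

12.9 Ω

X_L = ωL = 7.04 Ω
X_C = 1/(ωC) = 6.53 Ω
Parallel: admittances add. Y = 1/R + 1/(jωL) + jωC
Y = (0.0769 + j0.0111) S
|Y| = 0.0777 S → |Z| = 1/|Y| = 12.9 Ω, ∠Z = −∠Y = -8.21°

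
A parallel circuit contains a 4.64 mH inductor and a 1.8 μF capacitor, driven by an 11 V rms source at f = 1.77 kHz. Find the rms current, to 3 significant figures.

ω = 2πf = 11120 rad/s
X_L = ωL = 51.6 Ω
X_C = 1/(ωC) = 50.0 Ω
Parallel: admittances add. Y = 1/(jωL) + jωC
Y = (0 + j0.000639) S
|Y| = 0.000639 S → |Z| = 1/|Y| = 1560 Ω, ∠Z = −∠Y = -90.0°
I = V/|Z| = 11/1560 = 7.03 mA

7.03 mA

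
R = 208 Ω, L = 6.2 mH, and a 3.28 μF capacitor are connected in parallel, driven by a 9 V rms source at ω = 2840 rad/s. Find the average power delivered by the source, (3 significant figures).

389 mW

X_L = ωL = 17.6 Ω
X_C = 1/(ωC) = 107 Ω
Parallel: admittances add. Y = 1/R + 1/(jωL) + jωC
Y = (0.00481 − j0.0475) S
|Y| = 0.0477 S → |Z| = 1/|Y| = 21.0 Ω, ∠Z = −∠Y = 84.2°
I = V/|Z| = 429 mA
P = VI cos φ = 9 × 0.429 × cos(84.2°) = 389 mW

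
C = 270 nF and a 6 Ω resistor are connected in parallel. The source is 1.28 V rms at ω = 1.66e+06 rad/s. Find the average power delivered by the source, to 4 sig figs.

X_C = 1/(ωC) = 2.231 Ω
Parallel: admittances add. Y = 1/R + jωC
Y = (0.1667 + j0.4482) S
|Y| = 0.4782 S → |Z| = 1/|Y| = 2.091 Ω, ∠Z = −∠Y = -69.60°
I = V/|Z| = 612.1 mA
P = VI cos φ = 1.28 × 0.6121 × cos(-69.60°) = 273.1 mW

273.1 mW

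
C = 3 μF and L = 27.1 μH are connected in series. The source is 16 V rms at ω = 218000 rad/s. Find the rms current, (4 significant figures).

X_L = ωL = 5.908 Ω
X_C = 1/(ωC) = 1.529 Ω
Net reactance X = X_L − X_C = 4.379 Ω
Z = j4.379 Ω
|Z| = √(0² + 4.379²) = 4.379 Ω
I = V/|Z| = 16/4.379 = 3.654 A

3.654 A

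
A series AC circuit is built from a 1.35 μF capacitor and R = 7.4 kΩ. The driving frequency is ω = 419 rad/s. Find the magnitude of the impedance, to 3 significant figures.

X_C = 1/(ωC) = 1770 Ω
Z = 7400 − j1770 Ω
|Z| = √(7400² + 1770²) = 7610 Ω

7610 Ω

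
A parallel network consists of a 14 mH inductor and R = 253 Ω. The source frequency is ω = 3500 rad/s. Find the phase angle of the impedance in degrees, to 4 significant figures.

79.04°

X_L = ωL = 49.00 Ω
Parallel: admittances add. Y = 1/R + 1/(jωL)
Y = (0.003953 − j0.02041) S
|Y| = 0.02079 S → |Z| = 1/|Y| = 48.11 Ω, ∠Z = −∠Y = 79.04°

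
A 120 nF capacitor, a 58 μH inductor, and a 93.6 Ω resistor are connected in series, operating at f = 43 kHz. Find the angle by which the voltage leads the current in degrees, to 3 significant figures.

ω = 2πf = 270200 rad/s
X_L = ωL = 15.7 Ω
X_C = 1/(ωC) = 30.8 Ω
Net reactance X = X_L − X_C = -15.2 Ω
Z = 93.6 − j15.2 Ω
|Z| = √(93.6² + 15.2²) = 94.8 Ω
∠Z = arctan(-15.2/93.6) = -9.21°

-9.21°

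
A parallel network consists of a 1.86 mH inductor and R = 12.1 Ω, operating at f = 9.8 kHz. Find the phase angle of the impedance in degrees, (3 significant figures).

ω = 2πf = 61580 rad/s
X_L = ωL = 115 Ω
Parallel: admittances add. Y = 1/R + 1/(jωL)
Y = (0.0826 − j0.00873) S
|Y| = 0.0831 S → |Z| = 1/|Y| = 12.0 Ω, ∠Z = −∠Y = 6.03°

6.03°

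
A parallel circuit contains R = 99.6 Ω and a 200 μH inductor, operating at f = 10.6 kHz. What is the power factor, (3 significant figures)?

ω = 2πf = 66600 rad/s
X_L = ωL = 13.3 Ω
Parallel: admittances add. Y = 1/R + 1/(jωL)
Y = (0.0100 − j0.0751) S
|Y| = 0.0757 S → |Z| = 1/|Y| = 13.2 Ω, ∠Z = −∠Y = 82.4°
cos φ = cos(82.4°) = 0.133

0.133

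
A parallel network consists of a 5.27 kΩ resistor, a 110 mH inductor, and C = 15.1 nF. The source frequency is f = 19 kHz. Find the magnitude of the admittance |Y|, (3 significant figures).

ω = 2πf = 119400 rad/s
X_L = ωL = 13100 Ω
X_C = 1/(ωC) = 555 Ω
Parallel: admittances add. Y = 1/R + 1/(jωL) + jωC
Y = (0.000190 + j0.00173) S
|Y| = 0.00174 S → |Z| = 1/|Y| = 576 Ω, ∠Z = −∠Y = -83.7°

1.74 mS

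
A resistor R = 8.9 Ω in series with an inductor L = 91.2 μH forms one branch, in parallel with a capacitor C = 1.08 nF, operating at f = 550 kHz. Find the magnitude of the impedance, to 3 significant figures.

1760 Ω

ω = 2πf = 3.456e+06 rad/s
X_L = ωL = 315 Ω
X_C = 1/(ωC) = 268 Ω
Branch 1 (R+jX_L): Z₁ = 8.90 + j315 Ω, |Z₁| = 315 Ω
Branch 2 (−jX_C): Z₂ = −j268 Ω
Parallel: Z = Z₁Z₂/(Z₁+Z₂), |Z| = 1760 Ω, ∠Z = -80.9°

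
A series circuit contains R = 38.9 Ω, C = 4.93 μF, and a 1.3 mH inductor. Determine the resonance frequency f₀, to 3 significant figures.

ω₀ = 1/√(LC) = 1/√(0.0013 × 4.93e-06) = 12490 rad/s
f₀ = ω₀/(2π) = 1.99 kHz

1.99 kHz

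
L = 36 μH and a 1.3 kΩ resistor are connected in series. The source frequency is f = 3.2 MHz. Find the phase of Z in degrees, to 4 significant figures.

ω = 2πf = 2.011e+07 rad/s
X_L = ωL = 723.8 Ω
Z = 1300 + j723.8 Ω
|Z| = √(1300² + 723.8²) = 1488 Ω
∠Z = arctan(723.8/1300) = 29.11°

29.11°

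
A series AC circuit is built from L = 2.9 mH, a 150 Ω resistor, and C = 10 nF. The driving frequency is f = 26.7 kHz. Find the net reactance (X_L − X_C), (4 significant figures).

ω = 2πf = 167800 rad/s
X_L = ωL = 486.5 Ω
X_C = 1/(ωC) = 596.1 Ω
X = 486.5 − 596.1 = -109.6 Ω

-109.6 Ω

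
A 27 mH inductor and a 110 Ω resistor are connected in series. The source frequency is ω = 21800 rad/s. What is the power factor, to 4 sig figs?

0.1837

X_L = ωL = 588.6 Ω
Z = 110.0 + j588.6 Ω
|Z| = √(110.0² + 588.6²) = 598.8 Ω
∠Z = arctan(588.6/110.0) = 79.41°
cos φ = cos(79.41°) = 0.1837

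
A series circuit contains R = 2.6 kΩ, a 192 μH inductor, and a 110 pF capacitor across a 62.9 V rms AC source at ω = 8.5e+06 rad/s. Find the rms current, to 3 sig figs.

23.6 mA

X_L = ωL = 1630 Ω
X_C = 1/(ωC) = 1070 Ω
Net reactance X = X_L − X_C = 562 Ω
Z = 2600 + j562 Ω
|Z| = √(2600² + 562²) = 2660 Ω
I = V/|Z| = 62.9/2660 = 23.6 mA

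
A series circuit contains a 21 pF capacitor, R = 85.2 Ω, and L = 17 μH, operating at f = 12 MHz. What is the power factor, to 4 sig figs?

0.1299

ω = 2πf = 7.54e+07 rad/s
X_L = ωL = 1282 Ω
X_C = 1/(ωC) = 631.6 Ω
Net reactance X = X_L − X_C = 650.2 Ω
Z = 85.20 + j650.2 Ω
|Z| = √(85.20² + 650.2²) = 655.8 Ω
∠Z = arctan(650.2/85.20) = 82.53°
cos φ = cos(82.53°) = 0.1299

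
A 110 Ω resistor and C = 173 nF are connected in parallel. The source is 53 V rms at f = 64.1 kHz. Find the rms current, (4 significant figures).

ω = 2πf = 402800 rad/s
X_C = 1/(ωC) = 14.35 Ω
Parallel: admittances add. Y = 1/R + jωC
Y = (0.009091 + j0.06968) S
|Y| = 0.07027 S → |Z| = 1/|Y| = 14.23 Ω, ∠Z = −∠Y = -82.57°
I = V/|Z| = 53/14.23 = 3.724 A

3.724 A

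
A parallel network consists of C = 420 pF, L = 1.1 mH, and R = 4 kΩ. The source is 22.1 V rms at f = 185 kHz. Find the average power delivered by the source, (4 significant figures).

122.1 mW

ω = 2πf = 1.162e+06 rad/s
X_L = ωL = 1279 Ω
X_C = 1/(ωC) = 2048 Ω
Parallel: admittances add. Y = 1/R + 1/(jωL) + jωC
Y = (0.0002500 − j0.0002939) S
|Y| = 0.0003858 S → |Z| = 1/|Y| = 2592 Ω, ∠Z = −∠Y = 49.61°
I = V/|Z| = 8.527 mA
P = VI cos φ = 22.1 × 0.008527 × cos(49.61°) = 122.1 mW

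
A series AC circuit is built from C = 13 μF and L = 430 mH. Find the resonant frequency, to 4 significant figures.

67.32 Hz

ω₀ = 1/√(LC) = 1/√(0.43 × 1.3e-05) = 423.0 rad/s
f₀ = ω₀/(2π) = 67.32 Hz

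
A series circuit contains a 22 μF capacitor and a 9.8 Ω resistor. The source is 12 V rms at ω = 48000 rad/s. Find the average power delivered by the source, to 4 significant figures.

X_C = 1/(ωC) = 0.9470 Ω
Z = 9.800 − j0.9470 Ω
|Z| = √(9.800² + 0.9470²) = 9.846 Ω
∠Z = arctan(-0.9470/9.800) = -5.519°
I = V/|Z| = 1.219 A
P = VI cos φ = 12 × 1.219 × cos(-5.519°) = 14.56 W

14.56 W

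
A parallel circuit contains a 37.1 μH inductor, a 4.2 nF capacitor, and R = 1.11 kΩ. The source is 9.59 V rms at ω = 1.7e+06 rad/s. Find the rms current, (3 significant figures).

84.0 mA

X_L = ωL = 63.1 Ω
X_C = 1/(ωC) = 140 Ω
Parallel: admittances add. Y = 1/R + 1/(jωL) + jωC
Y = (0.000901 − j0.00872) S
|Y| = 0.00876 S → |Z| = 1/|Y| = 114 Ω, ∠Z = −∠Y = 84.1°
I = V/|Z| = 9.59/114 = 84.0 mA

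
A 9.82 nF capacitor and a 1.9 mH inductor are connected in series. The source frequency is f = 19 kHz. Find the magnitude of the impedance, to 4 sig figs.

ω = 2πf = 119400 rad/s
X_L = ωL = 226.8 Ω
X_C = 1/(ωC) = 853.0 Ω
Net reactance X = X_L − X_C = -626.2 Ω
Z = − j626.2 Ω
|Z| = √(0² + 626.2²) = 626.2 Ω

626.2 Ω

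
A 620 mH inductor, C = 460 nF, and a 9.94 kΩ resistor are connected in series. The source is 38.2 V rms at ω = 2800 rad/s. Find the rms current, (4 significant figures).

3.825 mA

X_L = ωL = 1736 Ω
X_C = 1/(ωC) = 776.4 Ω
Net reactance X = X_L − X_C = 959.6 Ω
Z = 9940 + j959.6 Ω
|Z| = √(9940² + 959.6²) = 9986 Ω
I = V/|Z| = 38.2/9986 = 3.825 mA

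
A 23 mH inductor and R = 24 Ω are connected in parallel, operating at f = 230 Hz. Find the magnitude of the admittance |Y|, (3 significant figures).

ω = 2πf = 1445 rad/s
X_L = ωL = 33.2 Ω
Parallel: admittances add. Y = 1/R + 1/(jωL)
Y = (0.0417 − j0.0301) S
|Y| = 0.0514 S → |Z| = 1/|Y| = 19.5 Ω, ∠Z = −∠Y = 35.8°

51.4 mS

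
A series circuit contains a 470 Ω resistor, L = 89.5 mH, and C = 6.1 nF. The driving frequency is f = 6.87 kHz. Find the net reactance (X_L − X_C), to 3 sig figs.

ω = 2πf = 43170 rad/s
X_L = ωL = 3860 Ω
X_C = 1/(ωC) = 3800 Ω
X = 3860 − 3800 = 65.5 Ω

65.5 Ω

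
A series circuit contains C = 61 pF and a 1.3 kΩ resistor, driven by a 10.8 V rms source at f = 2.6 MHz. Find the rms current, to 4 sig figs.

ω = 2πf = 1.634e+07 rad/s
X_C = 1/(ωC) = 1003 Ω
Z = 1300 − j1003 Ω
|Z| = √(1300² + 1003²) = 1642 Ω
I = V/|Z| = 10.8/1642 = 6.576 mA

6.576 mA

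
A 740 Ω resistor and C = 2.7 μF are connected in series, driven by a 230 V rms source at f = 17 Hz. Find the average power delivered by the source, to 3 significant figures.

ω = 2πf = 106.8 rad/s
X_C = 1/(ωC) = 3470 Ω
Z = 740 − j3470 Ω
|Z| = √(740² + 3470²) = 3550 Ω
∠Z = arctan(-3470/740) = -78.0°
I = V/|Z| = 64.9 mA
P = VI cos φ = 230 × 0.0649 × cos(-78.0°) = 3.11 W

3.11 W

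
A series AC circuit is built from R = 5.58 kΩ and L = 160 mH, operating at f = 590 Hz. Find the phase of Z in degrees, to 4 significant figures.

ω = 2πf = 3707 rad/s
X_L = ωL = 593.1 Ω
Z = 5580 + j593.1 Ω
|Z| = √(5580² + 593.1²) = 5611 Ω
∠Z = arctan(593.1/5580) = 6.068°

6.068°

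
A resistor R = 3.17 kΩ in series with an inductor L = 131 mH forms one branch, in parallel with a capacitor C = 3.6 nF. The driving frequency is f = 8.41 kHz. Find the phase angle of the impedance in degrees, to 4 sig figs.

ω = 2πf = 52840 rad/s
X_L = ωL = 6922 Ω
X_C = 1/(ωC) = 5257 Ω
Branch 1 (R+jX_L): Z₁ = 3170 + j6922 Ω, |Z₁| = 7614 Ω
Branch 2 (−jX_C): Z₂ = −j5257 Ω
Parallel: Z = Z₁Z₂/(Z₁+Z₂), |Z| = 11180 Ω, ∠Z = -52.32°

-52.32°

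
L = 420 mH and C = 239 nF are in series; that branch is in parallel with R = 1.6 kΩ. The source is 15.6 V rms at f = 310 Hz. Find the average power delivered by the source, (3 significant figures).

ω = 2πf = 1948 rad/s
X_L = ωL = 818 Ω
X_C = 1/(ωC) = 2150 Ω
Branch 1: Z₁ = R = 1600 Ω
Branch 2 (series LC): Z₂ = j(X_L − X_C) = −j1330 Ω
Parallel: Z = Z₁Z₂/(Z₁+Z₂), |Z| = 1020 Ω, ∠Z = -50.3°
I = V/|Z| = 15.3 mA
P = VI cos φ = 15.6 × 0.0153 × cos(-50.3°) = 152 mW

152 mW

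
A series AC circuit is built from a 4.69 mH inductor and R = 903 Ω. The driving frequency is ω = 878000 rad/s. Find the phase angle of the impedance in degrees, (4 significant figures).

77.63°

X_L = ωL = 4118 Ω
Z = 903.0 + j4118 Ω
|Z| = √(903.0² + 4118²) = 4216 Ω
∠Z = arctan(4118/903.0) = 77.63°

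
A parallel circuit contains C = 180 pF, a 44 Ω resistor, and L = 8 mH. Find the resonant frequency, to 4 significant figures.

132.6 kHz

ω₀ = 1/√(LC) = 1/√(0.008 × 1.8e-10) = 833300 rad/s
f₀ = ω₀/(2π) = 132.6 kHz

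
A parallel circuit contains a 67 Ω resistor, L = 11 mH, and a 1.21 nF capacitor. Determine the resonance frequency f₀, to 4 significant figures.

43.62 kHz

ω₀ = 1/√(LC) = 1/√(0.011 × 1.21e-09) = 274100 rad/s
f₀ = ω₀/(2π) = 43.62 kHz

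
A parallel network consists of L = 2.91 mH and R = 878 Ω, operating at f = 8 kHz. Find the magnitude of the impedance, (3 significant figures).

ω = 2πf = 50270 rad/s
X_L = ωL = 146 Ω
Parallel: admittances add. Y = 1/R + 1/(jωL)
Y = (0.00114 − j0.00684) S
|Y| = 0.00693 S → |Z| = 1/|Y| = 144 Ω, ∠Z = −∠Y = 80.5°

144 Ω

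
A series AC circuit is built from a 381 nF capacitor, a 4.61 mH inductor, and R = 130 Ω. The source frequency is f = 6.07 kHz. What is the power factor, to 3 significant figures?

ω = 2πf = 38140 rad/s
X_L = ωL = 176 Ω
X_C = 1/(ωC) = 68.8 Ω
Net reactance X = X_L − X_C = 107 Ω
Z = 130 + j107 Ω
|Z| = √(130² + 107²) = 168 Ω
∠Z = arctan(107/130) = 39.5°
cos φ = cos(39.5°) = 0.772

0.772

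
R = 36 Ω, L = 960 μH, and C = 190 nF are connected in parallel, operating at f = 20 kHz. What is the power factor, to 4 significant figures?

ω = 2πf = 125700 rad/s
X_L = ωL = 120.6 Ω
X_C = 1/(ωC) = 41.88 Ω
Parallel: admittances add. Y = 1/R + 1/(jωL) + jωC
Y = (0.02778 + j0.01559) S
|Y| = 0.03185 S → |Z| = 1/|Y| = 31.40 Ω, ∠Z = −∠Y = -29.30°
cos φ = cos(-29.30°) = 0.8721

0.8721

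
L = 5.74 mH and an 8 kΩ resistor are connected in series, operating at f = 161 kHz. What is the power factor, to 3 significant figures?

ω = 2πf = 1.012e+06 rad/s
X_L = ωL = 5810 Ω
Z = 8000 + j5810 Ω
|Z| = √(8000² + 5810²) = 9890 Ω
∠Z = arctan(5810/8000) = 36.0°
cos φ = cos(36.0°) = 0.809

0.809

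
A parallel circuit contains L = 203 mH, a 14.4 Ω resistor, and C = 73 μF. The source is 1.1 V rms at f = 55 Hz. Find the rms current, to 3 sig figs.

77.3 mA

ω = 2πf = 345.6 rad/s
X_L = ωL = 70.2 Ω
X_C = 1/(ωC) = 39.6 Ω
Parallel: admittances add. Y = 1/R + 1/(jωL) + jωC
Y = (0.0694 + j0.0110) S
|Y| = 0.0703 S → |Z| = 1/|Y| = 14.2 Ω, ∠Z = −∠Y = -8.98°
I = V/|Z| = 1.1/14.2 = 77.3 mA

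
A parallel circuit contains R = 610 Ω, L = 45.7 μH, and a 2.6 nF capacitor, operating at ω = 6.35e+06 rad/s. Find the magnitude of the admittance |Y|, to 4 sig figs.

X_L = ωL = 290.2 Ω
X_C = 1/(ωC) = 60.57 Ω
Parallel: admittances add. Y = 1/R + 1/(jωL) + jωC
Y = (0.001639 + j0.01306) S
|Y| = 0.01317 S → |Z| = 1/|Y| = 75.95 Ω, ∠Z = −∠Y = -82.85°

13.17 mS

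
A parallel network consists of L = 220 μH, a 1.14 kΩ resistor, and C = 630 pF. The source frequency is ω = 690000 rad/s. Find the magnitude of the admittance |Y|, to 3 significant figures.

6.22 mS

X_L = ωL = 152 Ω
X_C = 1/(ωC) = 2300 Ω
Parallel: admittances add. Y = 1/R + 1/(jωL) + jωC
Y = (0.000877 − j0.00615) S
|Y| = 0.00622 S → |Z| = 1/|Y| = 161 Ω, ∠Z = −∠Y = 81.9°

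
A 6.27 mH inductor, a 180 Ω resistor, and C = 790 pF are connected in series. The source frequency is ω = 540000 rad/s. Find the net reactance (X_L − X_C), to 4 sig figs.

X_L = ωL = 3386 Ω
X_C = 1/(ωC) = 2344 Ω
X = 3386 − 2344 = 1042 Ω

1042 Ω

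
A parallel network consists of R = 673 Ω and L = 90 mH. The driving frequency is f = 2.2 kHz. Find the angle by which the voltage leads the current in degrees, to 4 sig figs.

ω = 2πf = 13820 rad/s
X_L = ωL = 1244 Ω
Parallel: admittances add. Y = 1/R + 1/(jωL)
Y = (0.001486 − j0.0008038) S
|Y| = 0.001689 S → |Z| = 1/|Y| = 591.9 Ω, ∠Z = −∠Y = 28.41°

28.41°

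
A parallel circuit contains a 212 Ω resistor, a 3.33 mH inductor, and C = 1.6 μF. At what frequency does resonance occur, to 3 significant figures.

ω₀ = 1/√(LC) = 1/√(0.00333 × 1.6e-06) = 13700 rad/s
f₀ = ω₀/(2π) = 2.18 kHz

2.18 kHz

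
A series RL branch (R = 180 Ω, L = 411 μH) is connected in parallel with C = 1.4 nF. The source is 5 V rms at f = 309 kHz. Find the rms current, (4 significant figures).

ω = 2πf = 1.942e+06 rad/s
X_L = ωL = 798.0 Ω
X_C = 1/(ωC) = 367.9 Ω
Branch 1 (R+jX_L): Z₁ = 180.0 + j798.0 Ω, |Z₁| = 818.0 Ω
Branch 2 (−jX_C): Z₂ = −j367.9 Ω
Parallel: Z = Z₁Z₂/(Z₁+Z₂), |Z| = 645.5 Ω, ∠Z = -80.00°
I = V/|Z| = 5/645.5 = 7.746 mA

7.746 mA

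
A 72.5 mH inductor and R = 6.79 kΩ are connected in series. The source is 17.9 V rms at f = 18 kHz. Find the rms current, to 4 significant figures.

ω = 2πf = 113100 rad/s
X_L = ωL = 8200 Ω
Z = 6790 + j8200 Ω
|Z| = √(6790² + 8200²) = 10650 Ω
I = V/|Z| = 17.9/10650 = 1.681 mA

1.681 mA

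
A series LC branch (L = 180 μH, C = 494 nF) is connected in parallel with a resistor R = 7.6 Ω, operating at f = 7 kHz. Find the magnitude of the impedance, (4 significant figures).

7.453 Ω

ω = 2πf = 43980 rad/s
X_L = ωL = 7.917 Ω
X_C = 1/(ωC) = 46.03 Ω
Branch 1: Z₁ = R = 7.600 Ω
Branch 2 (series LC): Z₂ = j(X_L − X_C) = −j38.11 Ω
Parallel: Z = Z₁Z₂/(Z₁+Z₂), |Z| = 7.453 Ω, ∠Z = -11.28°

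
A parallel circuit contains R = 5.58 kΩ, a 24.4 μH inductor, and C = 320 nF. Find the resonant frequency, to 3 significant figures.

57.0 kHz

ω₀ = 1/√(LC) = 1/√(2.44e-05 × 3.2e-07) = 357900 rad/s
f₀ = ω₀/(2π) = 57.0 kHz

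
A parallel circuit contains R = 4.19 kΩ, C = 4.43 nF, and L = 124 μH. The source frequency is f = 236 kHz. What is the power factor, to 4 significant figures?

ω = 2πf = 1.483e+06 rad/s
X_L = ωL = 183.9 Ω
X_C = 1/(ωC) = 152.2 Ω
Parallel: admittances add. Y = 1/R + 1/(jωL) + jωC
Y = (0.0002387 + j0.001130) S
|Y| = 0.001155 S → |Z| = 1/|Y| = 865.6 Ω, ∠Z = −∠Y = -78.08°
cos φ = cos(-78.08°) = 0.2066

0.2066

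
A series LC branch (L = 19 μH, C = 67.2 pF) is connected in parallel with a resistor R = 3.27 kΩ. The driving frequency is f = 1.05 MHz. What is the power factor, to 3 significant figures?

0.546

ω = 2πf = 6.597e+06 rad/s
X_L = ωL = 125 Ω
X_C = 1/(ωC) = 2260 Ω
Branch 1: Z₁ = R = 3270 Ω
Branch 2 (series LC): Z₂ = j(X_L − X_C) = −j2130 Ω
Parallel: Z = Z₁Z₂/(Z₁+Z₂), |Z| = 1780 Ω, ∠Z = -56.9°
cos φ = cos(-56.9°) = 0.546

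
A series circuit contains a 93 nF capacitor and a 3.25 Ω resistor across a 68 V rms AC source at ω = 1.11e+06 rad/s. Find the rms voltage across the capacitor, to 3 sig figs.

64.5 V

X_C = 1/(ωC) = 9.69 Ω
Z = 3.25 − j9.69 Ω
|Z| = √(3.25² + 9.69²) = 10.2 Ω
I = V/|Z| = 6.66 A
V_C = I·|Z_C| = 6.66 × 9.69 = 64.5 V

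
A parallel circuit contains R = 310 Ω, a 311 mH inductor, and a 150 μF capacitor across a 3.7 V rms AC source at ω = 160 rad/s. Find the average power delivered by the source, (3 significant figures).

X_L = ωL = 49.8 Ω
X_C = 1/(ωC) = 41.7 Ω
Parallel: admittances add. Y = 1/R + 1/(jωL) + jωC
Y = (0.00323 + j0.00390) S
|Y| = 0.00506 S → |Z| = 1/|Y| = 197 Ω, ∠Z = −∠Y = -50.4°
I = V/|Z| = 18.7 mA
P = VI cos φ = 3.7 × 0.0187 × cos(-50.4°) = 44.2 mW

44.2 mW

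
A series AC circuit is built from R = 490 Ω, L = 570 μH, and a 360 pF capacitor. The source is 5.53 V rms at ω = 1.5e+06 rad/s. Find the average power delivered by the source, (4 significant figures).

12.14 mW

X_L = ωL = 855.0 Ω
X_C = 1/(ωC) = 1852 Ω
Net reactance X = X_L − X_C = -996.9 Ω
Z = 490.0 − j996.9 Ω
|Z| = √(490.0² + 996.9²) = 1111 Ω
∠Z = arctan(-996.9/490.0) = -63.82°
I = V/|Z| = 4.979 mA
P = VI cos φ = 5.53 × 0.004979 × cos(-63.82°) = 12.14 mW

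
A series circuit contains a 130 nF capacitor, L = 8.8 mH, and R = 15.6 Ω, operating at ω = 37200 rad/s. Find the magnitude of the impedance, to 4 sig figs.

X_L = ωL = 327.4 Ω
X_C = 1/(ωC) = 206.8 Ω
Net reactance X = X_L − X_C = 120.6 Ω
Z = 15.60 + j120.6 Ω
|Z| = √(15.60² + 120.6²) = 121.6 Ω

121.6 Ω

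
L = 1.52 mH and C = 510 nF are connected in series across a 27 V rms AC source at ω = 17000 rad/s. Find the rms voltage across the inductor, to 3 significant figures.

7.80 V

X_L = ωL = 25.8 Ω
X_C = 1/(ωC) = 115 Ω
Net reactance X = X_L − X_C = -89.5 Ω
Z = − j89.5 Ω
|Z| = √(0² + 89.5²) = 89.5 Ω
I = V/|Z| = 302 mA
V_L = I·|Z_L| = 0.302 × 25.8 = 7.80 V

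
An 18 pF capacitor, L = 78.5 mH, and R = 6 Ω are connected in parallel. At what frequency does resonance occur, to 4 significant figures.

ω₀ = 1/√(LC) = 1/√(0.0785 × 1.8e-11) = 841300 rad/s
f₀ = ω₀/(2π) = 133.9 kHz

133.9 kHz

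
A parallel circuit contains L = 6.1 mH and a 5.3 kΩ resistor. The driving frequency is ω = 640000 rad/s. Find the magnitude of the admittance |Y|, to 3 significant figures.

318 μS

X_L = ωL = 3900 Ω
Parallel: admittances add. Y = 1/R + 1/(jωL)
Y = (0.000189 − j0.000256) S
|Y| = 0.000318 S → |Z| = 1/|Y| = 3140 Ω, ∠Z = −∠Y = 53.6°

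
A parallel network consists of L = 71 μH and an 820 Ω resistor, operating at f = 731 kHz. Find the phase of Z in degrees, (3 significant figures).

ω = 2πf = 4.593e+06 rad/s
X_L = ωL = 326 Ω
Parallel: admittances add. Y = 1/R + 1/(jωL)
Y = (0.00122 − j0.00307) S
|Y| = 0.00330 S → |Z| = 1/|Y| = 303 Ω, ∠Z = −∠Y = 68.3°

68.3°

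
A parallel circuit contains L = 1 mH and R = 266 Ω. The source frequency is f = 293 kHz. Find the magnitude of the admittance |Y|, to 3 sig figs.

ω = 2πf = 1.841e+06 rad/s
X_L = ωL = 1840 Ω
Parallel: admittances add. Y = 1/R + 1/(jωL)
Y = (0.00376 − j0.000543) S
|Y| = 0.00380 S → |Z| = 1/|Y| = 263 Ω, ∠Z = −∠Y = 8.22°

3.80 mS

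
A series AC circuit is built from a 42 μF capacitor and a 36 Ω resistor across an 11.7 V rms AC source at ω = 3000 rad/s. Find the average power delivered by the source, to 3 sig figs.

3.63 W

X_C = 1/(ωC) = 7.94 Ω
Z = 36.0 − j7.94 Ω
|Z| = √(36.0² + 7.94²) = 36.9 Ω
∠Z = arctan(-7.94/36.0) = -12.4°
I = V/|Z| = 317 mA
P = VI cos φ = 11.7 × 0.317 × cos(-12.4°) = 3.63 W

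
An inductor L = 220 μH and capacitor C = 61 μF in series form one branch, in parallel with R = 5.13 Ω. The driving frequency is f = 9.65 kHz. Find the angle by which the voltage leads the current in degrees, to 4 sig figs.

21.43°

ω = 2πf = 60630 rad/s
X_L = ωL = 13.34 Ω
X_C = 1/(ωC) = 0.2704 Ω
Branch 1: Z₁ = R = 5.130 Ω
Branch 2 (series LC): Z₂ = j(X_L − X_C) = j13.07 Ω
Parallel: Z = Z₁Z₂/(Z₁+Z₂), |Z| = 4.775 Ω, ∠Z = 21.43°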